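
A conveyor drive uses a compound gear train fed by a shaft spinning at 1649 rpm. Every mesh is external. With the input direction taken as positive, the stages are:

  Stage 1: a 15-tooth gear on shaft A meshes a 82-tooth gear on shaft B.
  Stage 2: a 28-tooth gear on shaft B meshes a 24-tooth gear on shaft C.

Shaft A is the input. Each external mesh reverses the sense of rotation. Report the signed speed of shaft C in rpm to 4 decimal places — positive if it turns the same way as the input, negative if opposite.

Stage 1 [15T→82T]: ω = 1649.0000×15/82 = 301.6463 rpm, dir flips to −; running = −301.6463
Stage 2 [28T→24T]: ω = 301.6463×28/24 = 351.9207 rpm, dir flips to +; running = +351.9207

+351.9207 rpm (same as input, |ω| = 351.9207 rpm)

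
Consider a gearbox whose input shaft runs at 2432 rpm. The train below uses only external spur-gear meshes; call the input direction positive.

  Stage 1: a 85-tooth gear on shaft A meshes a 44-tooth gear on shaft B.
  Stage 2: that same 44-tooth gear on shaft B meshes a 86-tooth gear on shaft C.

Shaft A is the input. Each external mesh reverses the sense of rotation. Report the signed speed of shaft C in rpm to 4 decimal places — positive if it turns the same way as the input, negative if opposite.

+2403.7209 rpm (same as input, |ω| = 2403.7209 rpm)

Stage 1 [85T→44T]: ω = 2432.0000×85/44 = 4698.1818 rpm, dir flips to −; running = −4698.1818
Stage 2 [44T→86T]: ω = 4698.1818×44/86 = 2403.7209 rpm, dir flips to +; running = +2403.7209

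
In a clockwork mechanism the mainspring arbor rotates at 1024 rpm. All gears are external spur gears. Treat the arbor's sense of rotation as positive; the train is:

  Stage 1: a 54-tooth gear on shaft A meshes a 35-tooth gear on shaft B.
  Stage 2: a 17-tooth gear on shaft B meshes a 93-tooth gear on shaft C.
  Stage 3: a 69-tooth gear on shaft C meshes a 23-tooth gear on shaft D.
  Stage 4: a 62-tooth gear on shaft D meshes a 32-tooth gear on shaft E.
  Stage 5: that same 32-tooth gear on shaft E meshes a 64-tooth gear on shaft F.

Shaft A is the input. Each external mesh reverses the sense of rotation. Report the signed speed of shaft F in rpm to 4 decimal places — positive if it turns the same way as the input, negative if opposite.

Stage 1 [54T→35T]: ω = 1024.0000×54/35 = 1579.8857 rpm, dir flips to −; running = −1579.8857
Stage 2 [17T→93T]: ω = 1579.8857×17/93 = 288.7963 rpm, dir flips to +; running = +288.7963
Stage 3 [69T→23T]: ω = 288.7963×69/23 = 866.3889 rpm, dir flips to −; running = −866.3889
Stage 4 [62T→32T]: ω = 866.3889×62/32 = 1678.6286 rpm, dir flips to +; running = +1678.6286
Stage 5 [32T→64T]: ω = 1678.6286×32/64 = 839.3143 rpm, dir flips to −; running = −839.3143

-839.3143 rpm (opposite to input, |ω| = 839.3143 rpm)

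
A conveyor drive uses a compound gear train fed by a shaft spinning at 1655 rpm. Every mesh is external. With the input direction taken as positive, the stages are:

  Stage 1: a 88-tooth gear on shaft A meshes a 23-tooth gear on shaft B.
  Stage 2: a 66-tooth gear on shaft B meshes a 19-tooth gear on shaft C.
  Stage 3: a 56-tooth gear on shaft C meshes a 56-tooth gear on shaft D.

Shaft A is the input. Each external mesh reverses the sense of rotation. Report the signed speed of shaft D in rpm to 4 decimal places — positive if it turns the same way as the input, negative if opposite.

-21995.9725 rpm (opposite to input, |ω| = 21995.9725 rpm)

Stage 1 [88T→23T]: ω = 1655.0000×88/23 = 6332.1739 rpm, dir flips to −; running = −6332.1739
Stage 2 [66T→19T]: ω = 6332.1739×66/19 = 21995.9725 rpm, dir flips to +; running = +21995.9725
Stage 3 [56T→56T]: ω = 21995.9725×56/56 = 21995.9725 rpm, dir flips to −; running = −21995.9725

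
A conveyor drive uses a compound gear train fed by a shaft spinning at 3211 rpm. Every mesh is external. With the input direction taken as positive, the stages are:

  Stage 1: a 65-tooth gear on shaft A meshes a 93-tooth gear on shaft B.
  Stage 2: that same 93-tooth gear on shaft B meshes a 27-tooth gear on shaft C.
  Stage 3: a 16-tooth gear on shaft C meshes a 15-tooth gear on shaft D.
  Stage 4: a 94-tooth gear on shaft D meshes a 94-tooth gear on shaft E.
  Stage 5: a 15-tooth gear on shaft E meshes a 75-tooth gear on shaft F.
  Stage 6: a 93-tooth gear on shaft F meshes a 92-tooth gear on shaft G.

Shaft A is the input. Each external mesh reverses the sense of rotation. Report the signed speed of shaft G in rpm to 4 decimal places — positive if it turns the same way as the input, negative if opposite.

+1667.0312 rpm (same as input, |ω| = 1667.0312 rpm)

Stage 1 [65T→93T]: ω = 3211.0000×65/93 = 2244.2473 rpm, dir flips to −; running = −2244.2473
Stage 2 [93T→27T]: ω = 2244.2473×93/27 = 7730.1852 rpm, dir flips to +; running = +7730.1852
Stage 3 [16T→15T]: ω = 7730.1852×16/15 = 8245.5309 rpm, dir flips to −; running = −8245.5309
Stage 4 [94T→94T]: ω = 8245.5309×94/94 = 8245.5309 rpm, dir flips to +; running = +8245.5309
Stage 5 [15T→75T]: ω = 8245.5309×15/75 = 1649.1062 rpm, dir flips to −; running = −1649.1062
Stage 6 [93T→92T]: ω = 1649.1062×93/92 = 1667.0312 rpm, dir flips to +; running = +1667.0312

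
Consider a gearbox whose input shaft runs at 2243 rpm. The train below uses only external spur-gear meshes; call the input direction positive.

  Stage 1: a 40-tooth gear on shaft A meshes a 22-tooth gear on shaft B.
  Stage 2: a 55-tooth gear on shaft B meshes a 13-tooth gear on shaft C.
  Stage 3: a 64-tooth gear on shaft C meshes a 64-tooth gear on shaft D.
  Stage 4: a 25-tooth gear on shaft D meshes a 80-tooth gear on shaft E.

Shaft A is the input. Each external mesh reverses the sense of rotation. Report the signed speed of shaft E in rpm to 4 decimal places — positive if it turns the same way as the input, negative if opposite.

+5391.8269 rpm (same as input, |ω| = 5391.8269 rpm)

Stage 1 [40T→22T]: ω = 2243.0000×40/22 = 4078.1818 rpm, dir flips to −; running = −4078.1818
Stage 2 [55T→13T]: ω = 4078.1818×55/13 = 17253.8462 rpm, dir flips to +; running = +17253.8462
Stage 3 [64T→64T]: ω = 17253.8462×64/64 = 17253.8462 rpm, dir flips to −; running = −17253.8462
Stage 4 [25T→80T]: ω = 17253.8462×25/80 = 5391.8269 rpm, dir flips to +; running = +5391.8269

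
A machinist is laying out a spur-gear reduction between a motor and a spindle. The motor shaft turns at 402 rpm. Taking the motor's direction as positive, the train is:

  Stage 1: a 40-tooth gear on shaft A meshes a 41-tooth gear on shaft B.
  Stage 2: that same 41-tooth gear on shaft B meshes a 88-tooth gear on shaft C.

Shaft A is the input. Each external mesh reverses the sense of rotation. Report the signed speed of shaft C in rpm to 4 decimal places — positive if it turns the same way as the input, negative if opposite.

Stage 1 [40T→41T]: ω = 402.0000×40/41 = 392.1951 rpm, dir flips to −; running = −392.1951
Stage 2 [41T→88T]: ω = 392.1951×41/88 = 182.7273 rpm, dir flips to +; running = +182.7273

+182.7273 rpm (same as input, |ω| = 182.7273 rpm)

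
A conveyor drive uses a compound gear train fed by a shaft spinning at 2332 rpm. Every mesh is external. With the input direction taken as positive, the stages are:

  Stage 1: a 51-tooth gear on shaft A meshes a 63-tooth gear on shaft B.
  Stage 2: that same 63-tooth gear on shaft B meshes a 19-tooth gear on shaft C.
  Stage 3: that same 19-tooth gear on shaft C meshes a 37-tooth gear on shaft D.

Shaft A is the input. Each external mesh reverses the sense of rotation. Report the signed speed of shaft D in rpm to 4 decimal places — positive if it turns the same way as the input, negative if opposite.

Stage 1 [51T→63T]: ω = 2332.0000×51/63 = 1887.8095 rpm, dir flips to −; running = −1887.8095
Stage 2 [63T→19T]: ω = 1887.8095×63/19 = 6259.5789 rpm, dir flips to +; running = +6259.5789
Stage 3 [19T→37T]: ω = 6259.5789×19/37 = 3214.3784 rpm, dir flips to −; running = −3214.3784

-3214.3784 rpm (opposite to input, |ω| = 3214.3784 rpm)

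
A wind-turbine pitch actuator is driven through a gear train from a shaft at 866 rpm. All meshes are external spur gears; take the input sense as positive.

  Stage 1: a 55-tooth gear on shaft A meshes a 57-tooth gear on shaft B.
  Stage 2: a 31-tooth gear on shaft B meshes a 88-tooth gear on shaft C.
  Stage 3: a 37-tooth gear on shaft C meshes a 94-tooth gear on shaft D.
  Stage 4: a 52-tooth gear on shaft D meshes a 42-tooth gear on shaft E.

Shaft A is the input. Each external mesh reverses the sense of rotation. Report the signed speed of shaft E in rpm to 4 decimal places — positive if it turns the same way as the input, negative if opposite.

Stage 1 [55T→57T]: ω = 866.0000×55/57 = 835.6140 rpm, dir flips to −; running = −835.6140
Stage 2 [31T→88T]: ω = 835.6140×31/88 = 294.3640 rpm, dir flips to +; running = +294.3640
Stage 3 [37T→94T]: ω = 294.3640×37/94 = 115.8667 rpm, dir flips to −; running = −115.8667
Stage 4 [52T→42T]: ω = 115.8667×52/42 = 143.4540 rpm, dir flips to +; running = +143.4540

+143.4540 rpm (same as input, |ω| = 143.4540 rpm)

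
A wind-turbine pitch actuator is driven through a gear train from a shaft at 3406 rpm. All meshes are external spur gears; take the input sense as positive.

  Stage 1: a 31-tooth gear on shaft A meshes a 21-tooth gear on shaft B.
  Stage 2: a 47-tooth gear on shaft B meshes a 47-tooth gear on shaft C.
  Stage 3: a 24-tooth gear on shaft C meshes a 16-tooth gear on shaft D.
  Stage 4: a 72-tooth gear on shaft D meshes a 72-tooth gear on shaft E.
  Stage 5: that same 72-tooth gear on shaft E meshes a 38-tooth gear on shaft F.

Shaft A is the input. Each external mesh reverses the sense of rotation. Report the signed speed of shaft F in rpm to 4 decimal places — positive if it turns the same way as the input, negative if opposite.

-14289.8346 rpm (opposite to input, |ω| = 14289.8346 rpm)

Stage 1 [31T→21T]: ω = 3406.0000×31/21 = 5027.9048 rpm, dir flips to −; running = −5027.9048
Stage 2 [47T→47T]: ω = 5027.9048×47/47 = 5027.9048 rpm, dir flips to +; running = +5027.9048
Stage 3 [24T→16T]: ω = 5027.9048×24/16 = 7541.8571 rpm, dir flips to −; running = −7541.8571
Stage 4 [72T→72T]: ω = 7541.8571×72/72 = 7541.8571 rpm, dir flips to +; running = +7541.8571
Stage 5 [72T→38T]: ω = 7541.8571×72/38 = 14289.8346 rpm, dir flips to −; running = −14289.8346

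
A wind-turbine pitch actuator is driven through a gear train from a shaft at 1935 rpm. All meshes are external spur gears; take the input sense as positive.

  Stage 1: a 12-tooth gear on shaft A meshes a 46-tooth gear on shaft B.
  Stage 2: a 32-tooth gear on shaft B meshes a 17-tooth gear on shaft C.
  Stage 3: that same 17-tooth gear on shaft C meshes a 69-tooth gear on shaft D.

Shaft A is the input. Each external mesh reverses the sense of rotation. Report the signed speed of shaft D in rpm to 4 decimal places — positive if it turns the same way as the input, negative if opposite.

Stage 1 [12T→46T]: ω = 1935.0000×12/46 = 504.7826 rpm, dir flips to −; running = −504.7826
Stage 2 [32T→17T]: ω = 504.7826×32/17 = 950.1790 rpm, dir flips to +; running = +950.1790
Stage 3 [17T→69T]: ω = 950.1790×17/69 = 234.1021 rpm, dir flips to −; running = −234.1021

-234.1021 rpm (opposite to input, |ω| = 234.1021 rpm)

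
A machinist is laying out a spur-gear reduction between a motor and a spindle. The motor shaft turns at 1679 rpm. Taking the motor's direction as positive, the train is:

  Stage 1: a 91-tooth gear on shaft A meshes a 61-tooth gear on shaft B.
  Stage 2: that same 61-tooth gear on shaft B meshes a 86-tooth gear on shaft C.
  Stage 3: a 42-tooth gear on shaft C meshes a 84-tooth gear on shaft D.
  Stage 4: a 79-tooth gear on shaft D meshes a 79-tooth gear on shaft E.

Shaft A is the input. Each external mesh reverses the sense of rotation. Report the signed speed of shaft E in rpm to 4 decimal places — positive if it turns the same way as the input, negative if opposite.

+888.3081 rpm (same as input, |ω| = 888.3081 rpm)

Stage 1 [91T→61T]: ω = 1679.0000×91/61 = 2504.7377 rpm, dir flips to −; running = −2504.7377
Stage 2 [61T→86T]: ω = 2504.7377×61/86 = 1776.6163 rpm, dir flips to +; running = +1776.6163
Stage 3 [42T→84T]: ω = 1776.6163×42/84 = 888.3081 rpm, dir flips to −; running = −888.3081
Stage 4 [79T→79T]: ω = 888.3081×79/79 = 888.3081 rpm, dir flips to +; running = +888.3081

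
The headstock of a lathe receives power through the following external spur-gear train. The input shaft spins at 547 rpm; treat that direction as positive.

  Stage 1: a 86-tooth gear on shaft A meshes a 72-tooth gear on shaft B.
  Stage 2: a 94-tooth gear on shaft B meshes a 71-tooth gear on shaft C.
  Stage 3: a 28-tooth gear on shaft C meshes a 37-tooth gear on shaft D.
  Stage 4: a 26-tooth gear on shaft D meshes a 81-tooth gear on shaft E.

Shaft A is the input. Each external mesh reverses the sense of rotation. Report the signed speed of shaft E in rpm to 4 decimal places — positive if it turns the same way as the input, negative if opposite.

+210.1200 rpm (same as input, |ω| = 210.1200 rpm)

Stage 1 [86T→72T]: ω = 547.0000×86/72 = 653.3611 rpm, dir flips to −; running = −653.3611
Stage 2 [94T→71T]: ω = 653.3611×94/71 = 865.0133 rpm, dir flips to +; running = +865.0133
Stage 3 [28T→37T]: ω = 865.0133×28/37 = 654.6047 rpm, dir flips to −; running = −654.6047
Stage 4 [26T→81T]: ω = 654.6047×26/81 = 210.1200 rpm, dir flips to +; running = +210.1200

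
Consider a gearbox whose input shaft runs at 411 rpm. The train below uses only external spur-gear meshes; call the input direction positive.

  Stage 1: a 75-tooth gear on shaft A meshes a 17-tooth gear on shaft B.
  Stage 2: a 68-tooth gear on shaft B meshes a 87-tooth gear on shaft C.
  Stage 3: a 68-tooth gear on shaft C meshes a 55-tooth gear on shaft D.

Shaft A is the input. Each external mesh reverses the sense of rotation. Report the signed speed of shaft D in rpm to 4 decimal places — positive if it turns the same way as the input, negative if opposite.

-1752.2257 rpm (opposite to input, |ω| = 1752.2257 rpm)

Stage 1 [75T→17T]: ω = 411.0000×75/17 = 1813.2353 rpm, dir flips to −; running = −1813.2353
Stage 2 [68T→87T]: ω = 1813.2353×68/87 = 1417.2414 rpm, dir flips to +; running = +1417.2414
Stage 3 [68T→55T]: ω = 1417.2414×68/55 = 1752.2257 rpm, dir flips to −; running = −1752.2257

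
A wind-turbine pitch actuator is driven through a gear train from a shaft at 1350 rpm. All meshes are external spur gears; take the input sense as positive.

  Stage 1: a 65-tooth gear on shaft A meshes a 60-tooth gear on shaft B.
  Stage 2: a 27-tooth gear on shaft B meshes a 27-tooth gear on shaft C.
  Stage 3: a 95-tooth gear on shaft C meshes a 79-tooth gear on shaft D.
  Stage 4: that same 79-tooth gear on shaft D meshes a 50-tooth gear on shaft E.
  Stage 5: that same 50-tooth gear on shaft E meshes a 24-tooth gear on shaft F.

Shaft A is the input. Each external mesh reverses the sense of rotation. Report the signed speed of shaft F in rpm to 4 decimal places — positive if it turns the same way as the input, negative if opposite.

-5789.0625 rpm (opposite to input, |ω| = 5789.0625 rpm)

Stage 1 [65T→60T]: ω = 1350.0000×65/60 = 1462.5000 rpm, dir flips to −; running = −1462.5000
Stage 2 [27T→27T]: ω = 1462.5000×27/27 = 1462.5000 rpm, dir flips to +; running = +1462.5000
Stage 3 [95T→79T]: ω = 1462.5000×95/79 = 1758.7025 rpm, dir flips to −; running = −1758.7025
Stage 4 [79T→50T]: ω = 1758.7025×79/50 = 2778.7500 rpm, dir flips to +; running = +2778.7500
Stage 5 [50T→24T]: ω = 2778.7500×50/24 = 5789.0625 rpm, dir flips to −; running = −5789.0625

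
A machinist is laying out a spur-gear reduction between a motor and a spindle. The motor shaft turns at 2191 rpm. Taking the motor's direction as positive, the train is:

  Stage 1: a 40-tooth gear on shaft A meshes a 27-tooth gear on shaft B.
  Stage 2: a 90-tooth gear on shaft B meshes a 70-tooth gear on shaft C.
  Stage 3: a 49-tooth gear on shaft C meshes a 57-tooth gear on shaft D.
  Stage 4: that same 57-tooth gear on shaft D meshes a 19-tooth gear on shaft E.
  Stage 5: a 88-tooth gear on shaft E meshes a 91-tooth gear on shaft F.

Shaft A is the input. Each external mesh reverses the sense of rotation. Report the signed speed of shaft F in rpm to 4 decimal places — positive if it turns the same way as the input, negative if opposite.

-10407.9892 rpm (opposite to input, |ω| = 10407.9892 rpm)

Stage 1 [40T→27T]: ω = 2191.0000×40/27 = 3245.9259 rpm, dir flips to −; running = −3245.9259
Stage 2 [90T→70T]: ω = 3245.9259×90/70 = 4173.3333 rpm, dir flips to +; running = +4173.3333
Stage 3 [49T→57T]: ω = 4173.3333×49/57 = 3587.6023 rpm, dir flips to −; running = −3587.6023
Stage 4 [57T→19T]: ω = 3587.6023×57/19 = 10762.8070 rpm, dir flips to +; running = +10762.8070
Stage 5 [88T→91T]: ω = 10762.8070×88/91 = 10407.9892 rpm, dir flips to −; running = −10407.9892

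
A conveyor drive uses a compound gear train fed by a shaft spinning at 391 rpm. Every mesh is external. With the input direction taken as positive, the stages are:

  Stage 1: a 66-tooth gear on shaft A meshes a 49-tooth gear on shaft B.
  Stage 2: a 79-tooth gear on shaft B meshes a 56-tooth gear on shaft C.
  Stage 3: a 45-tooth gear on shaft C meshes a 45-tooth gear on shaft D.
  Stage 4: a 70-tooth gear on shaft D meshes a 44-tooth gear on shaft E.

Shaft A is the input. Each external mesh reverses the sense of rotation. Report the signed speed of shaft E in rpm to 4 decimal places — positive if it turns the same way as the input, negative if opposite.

Stage 1 [66T→49T]: ω = 391.0000×66/49 = 526.6531 rpm, dir flips to −; running = −526.6531
Stage 2 [79T→56T]: ω = 526.6531×79/56 = 742.9570 rpm, dir flips to +; running = +742.9570
Stage 3 [45T→45T]: ω = 742.9570×45/45 = 742.9570 rpm, dir flips to −; running = −742.9570
Stage 4 [70T→44T]: ω = 742.9570×70/44 = 1181.9770 rpm, dir flips to +; running = +1181.9770

+1181.9770 rpm (same as input, |ω| = 1181.9770 rpm)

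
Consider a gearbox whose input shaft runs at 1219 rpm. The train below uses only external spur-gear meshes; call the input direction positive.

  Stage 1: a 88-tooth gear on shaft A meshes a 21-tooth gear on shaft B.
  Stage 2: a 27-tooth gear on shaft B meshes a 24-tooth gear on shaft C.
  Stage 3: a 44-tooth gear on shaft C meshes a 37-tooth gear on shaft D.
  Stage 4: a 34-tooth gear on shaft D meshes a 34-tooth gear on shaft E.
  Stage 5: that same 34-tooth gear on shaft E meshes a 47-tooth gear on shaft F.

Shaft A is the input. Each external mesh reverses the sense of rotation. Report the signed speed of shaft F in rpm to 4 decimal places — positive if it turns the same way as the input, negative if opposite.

Stage 1 [88T→21T]: ω = 1219.0000×88/21 = 5108.1905 rpm, dir flips to −; running = −5108.1905
Stage 2 [27T→24T]: ω = 5108.1905×27/24 = 5746.7143 rpm, dir flips to +; running = +5746.7143
Stage 3 [44T→37T]: ω = 5746.7143×44/37 = 6833.9305 rpm, dir flips to −; running = −6833.9305
Stage 4 [34T→34T]: ω = 6833.9305×34/34 = 6833.9305 rpm, dir flips to +; running = +6833.9305
Stage 5 [34T→47T]: ω = 6833.9305×34/47 = 4943.6944 rpm, dir flips to −; running = −4943.6944

-4943.6944 rpm (opposite to input, |ω| = 4943.6944 rpm)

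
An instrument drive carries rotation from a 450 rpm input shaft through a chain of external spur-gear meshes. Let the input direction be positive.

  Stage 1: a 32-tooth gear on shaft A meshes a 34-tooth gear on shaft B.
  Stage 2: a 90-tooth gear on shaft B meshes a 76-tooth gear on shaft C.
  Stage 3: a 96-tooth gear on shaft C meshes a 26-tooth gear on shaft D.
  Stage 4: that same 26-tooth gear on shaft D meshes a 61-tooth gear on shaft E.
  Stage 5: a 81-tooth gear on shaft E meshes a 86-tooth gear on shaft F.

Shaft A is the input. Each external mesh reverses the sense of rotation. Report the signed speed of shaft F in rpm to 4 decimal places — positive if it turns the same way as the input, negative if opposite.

Stage 1 [32T→34T]: ω = 450.0000×32/34 = 423.5294 rpm, dir flips to −; running = −423.5294
Stage 2 [90T→76T]: ω = 423.5294×90/76 = 501.5480 rpm, dir flips to +; running = +501.5480
Stage 3 [96T→26T]: ω = 501.5480×96/26 = 1851.8695 rpm, dir flips to −; running = −1851.8695
Stage 4 [26T→61T]: ω = 1851.8695×26/61 = 789.3214 rpm, dir flips to +; running = +789.3214
Stage 5 [81T→86T]: ω = 789.3214×81/86 = 743.4306 rpm, dir flips to −; running = −743.4306

-743.4306 rpm (opposite to input, |ω| = 743.4306 rpm)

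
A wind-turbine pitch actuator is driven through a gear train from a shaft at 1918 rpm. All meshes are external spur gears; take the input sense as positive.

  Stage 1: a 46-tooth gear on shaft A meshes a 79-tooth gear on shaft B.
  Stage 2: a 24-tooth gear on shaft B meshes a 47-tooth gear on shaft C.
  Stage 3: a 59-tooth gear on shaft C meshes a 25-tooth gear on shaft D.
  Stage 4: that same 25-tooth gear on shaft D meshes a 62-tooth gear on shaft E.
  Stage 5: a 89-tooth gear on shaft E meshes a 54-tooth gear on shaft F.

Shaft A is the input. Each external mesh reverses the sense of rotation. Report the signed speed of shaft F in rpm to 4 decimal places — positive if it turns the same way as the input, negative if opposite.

-894.4361 rpm (opposite to input, |ω| = 894.4361 rpm)

Stage 1 [46T→79T]: ω = 1918.0000×46/79 = 1116.8101 rpm, dir flips to −; running = −1116.8101
Stage 2 [24T→47T]: ω = 1116.8101×24/47 = 570.2860 rpm, dir flips to +; running = +570.2860
Stage 3 [59T→25T]: ω = 570.2860×59/25 = 1345.8750 rpm, dir flips to −; running = −1345.8750
Stage 4 [25T→62T]: ω = 1345.8750×25/62 = 542.6915 rpm, dir flips to +; running = +542.6915
Stage 5 [89T→54T]: ω = 542.6915×89/54 = 894.4361 rpm, dir flips to −; running = −894.4361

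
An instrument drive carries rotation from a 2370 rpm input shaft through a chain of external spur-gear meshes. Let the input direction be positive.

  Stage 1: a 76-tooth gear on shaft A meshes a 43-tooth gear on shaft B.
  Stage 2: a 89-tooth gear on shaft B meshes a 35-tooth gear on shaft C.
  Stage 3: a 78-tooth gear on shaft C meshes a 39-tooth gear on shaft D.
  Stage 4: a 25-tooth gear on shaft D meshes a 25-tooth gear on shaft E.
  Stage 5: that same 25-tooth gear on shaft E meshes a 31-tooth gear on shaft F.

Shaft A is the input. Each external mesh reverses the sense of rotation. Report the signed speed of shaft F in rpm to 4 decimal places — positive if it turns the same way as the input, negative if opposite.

Stage 1 [76T→43T]: ω = 2370.0000×76/43 = 4188.8372 rpm, dir flips to −; running = −4188.8372
Stage 2 [89T→35T]: ω = 4188.8372×89/35 = 10651.6146 rpm, dir flips to +; running = +10651.6146
Stage 3 [78T→39T]: ω = 10651.6146×78/39 = 21303.2292 rpm, dir flips to −; running = −21303.2292
Stage 4 [25T→25T]: ω = 21303.2292×25/25 = 21303.2292 rpm, dir flips to +; running = +21303.2292
Stage 5 [25T→31T]: ω = 21303.2292×25/31 = 17180.0236 rpm, dir flips to −; running = −17180.0236

-17180.0236 rpm (opposite to input, |ω| = 17180.0236 rpm)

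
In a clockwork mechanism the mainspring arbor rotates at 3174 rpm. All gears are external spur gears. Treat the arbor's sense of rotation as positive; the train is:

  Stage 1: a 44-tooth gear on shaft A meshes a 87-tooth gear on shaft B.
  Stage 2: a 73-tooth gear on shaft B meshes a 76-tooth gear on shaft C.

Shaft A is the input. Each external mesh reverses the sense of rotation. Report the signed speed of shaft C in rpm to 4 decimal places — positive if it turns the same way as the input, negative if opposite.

+1541.8766 rpm (same as input, |ω| = 1541.8766 rpm)

Stage 1 [44T→87T]: ω = 3174.0000×44/87 = 1605.2414 rpm, dir flips to −; running = −1605.2414
Stage 2 [73T→76T]: ω = 1605.2414×73/76 = 1541.8766 rpm, dir flips to +; running = +1541.8766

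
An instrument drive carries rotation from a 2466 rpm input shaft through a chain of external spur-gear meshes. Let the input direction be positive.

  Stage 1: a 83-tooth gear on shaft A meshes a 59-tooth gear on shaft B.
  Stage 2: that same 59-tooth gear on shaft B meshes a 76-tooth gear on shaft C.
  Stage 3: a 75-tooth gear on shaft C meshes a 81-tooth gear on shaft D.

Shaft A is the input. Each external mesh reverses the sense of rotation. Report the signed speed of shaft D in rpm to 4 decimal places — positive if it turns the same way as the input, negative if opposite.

Stage 1 [83T→59T]: ω = 2466.0000×83/59 = 3469.1186 rpm, dir flips to −; running = −3469.1186
Stage 2 [59T→76T]: ω = 3469.1186×59/76 = 2693.1316 rpm, dir flips to +; running = +2693.1316
Stage 3 [75T→81T]: ω = 2693.1316×75/81 = 2493.6404 rpm, dir flips to −; running = −2493.6404

-2493.6404 rpm (opposite to input, |ω| = 2493.6404 rpm)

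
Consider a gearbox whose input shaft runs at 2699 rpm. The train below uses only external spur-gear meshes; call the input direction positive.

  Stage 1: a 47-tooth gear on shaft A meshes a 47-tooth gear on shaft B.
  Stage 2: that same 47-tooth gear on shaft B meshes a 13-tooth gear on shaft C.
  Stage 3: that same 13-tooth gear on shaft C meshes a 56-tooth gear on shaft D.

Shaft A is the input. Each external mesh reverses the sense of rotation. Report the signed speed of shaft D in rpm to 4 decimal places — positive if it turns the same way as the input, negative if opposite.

-2265.2321 rpm (opposite to input, |ω| = 2265.2321 rpm)

Stage 1 [47T→47T]: ω = 2699.0000×47/47 = 2699.0000 rpm, dir flips to −; running = −2699.0000
Stage 2 [47T→13T]: ω = 2699.0000×47/13 = 9757.9231 rpm, dir flips to +; running = +9757.9231
Stage 3 [13T→56T]: ω = 9757.9231×13/56 = 2265.2321 rpm, dir flips to −; running = −2265.2321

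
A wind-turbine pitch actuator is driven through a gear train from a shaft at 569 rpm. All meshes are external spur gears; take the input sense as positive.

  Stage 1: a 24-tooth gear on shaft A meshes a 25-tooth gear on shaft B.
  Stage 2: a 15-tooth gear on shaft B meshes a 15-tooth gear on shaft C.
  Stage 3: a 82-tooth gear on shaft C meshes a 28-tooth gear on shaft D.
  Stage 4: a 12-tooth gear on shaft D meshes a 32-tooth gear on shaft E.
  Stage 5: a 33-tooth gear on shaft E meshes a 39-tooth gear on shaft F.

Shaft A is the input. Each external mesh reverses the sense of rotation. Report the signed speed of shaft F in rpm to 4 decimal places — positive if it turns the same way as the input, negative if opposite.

-507.5980 rpm (opposite to input, |ω| = 507.5980 rpm)

Stage 1 [24T→25T]: ω = 569.0000×24/25 = 546.2400 rpm, dir flips to −; running = −546.2400
Stage 2 [15T→15T]: ω = 546.2400×15/15 = 546.2400 rpm, dir flips to +; running = +546.2400
Stage 3 [82T→28T]: ω = 546.2400×82/28 = 1599.7029 rpm, dir flips to −; running = −1599.7029
Stage 4 [12T→32T]: ω = 1599.7029×12/32 = 599.8886 rpm, dir flips to +; running = +599.8886
Stage 5 [33T→39T]: ω = 599.8886×33/39 = 507.5980 rpm, dir flips to −; running = −507.5980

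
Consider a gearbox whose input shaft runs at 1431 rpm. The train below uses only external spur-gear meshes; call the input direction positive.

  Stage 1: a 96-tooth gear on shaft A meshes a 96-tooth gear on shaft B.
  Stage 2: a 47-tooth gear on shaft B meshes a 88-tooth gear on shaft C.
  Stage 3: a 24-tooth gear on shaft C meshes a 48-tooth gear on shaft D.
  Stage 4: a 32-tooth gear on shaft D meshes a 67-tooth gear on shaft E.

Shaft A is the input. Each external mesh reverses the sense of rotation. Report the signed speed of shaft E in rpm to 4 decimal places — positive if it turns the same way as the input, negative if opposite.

Stage 1 [96T→96T]: ω = 1431.0000×96/96 = 1431.0000 rpm, dir flips to −; running = −1431.0000
Stage 2 [47T→88T]: ω = 1431.0000×47/88 = 764.2841 rpm, dir flips to +; running = +764.2841
Stage 3 [24T→48T]: ω = 764.2841×24/48 = 382.1420 rpm, dir flips to −; running = −382.1420
Stage 4 [32T→67T]: ω = 382.1420×32/67 = 182.5156 rpm, dir flips to +; running = +182.5156

+182.5156 rpm (same as input, |ω| = 182.5156 rpm)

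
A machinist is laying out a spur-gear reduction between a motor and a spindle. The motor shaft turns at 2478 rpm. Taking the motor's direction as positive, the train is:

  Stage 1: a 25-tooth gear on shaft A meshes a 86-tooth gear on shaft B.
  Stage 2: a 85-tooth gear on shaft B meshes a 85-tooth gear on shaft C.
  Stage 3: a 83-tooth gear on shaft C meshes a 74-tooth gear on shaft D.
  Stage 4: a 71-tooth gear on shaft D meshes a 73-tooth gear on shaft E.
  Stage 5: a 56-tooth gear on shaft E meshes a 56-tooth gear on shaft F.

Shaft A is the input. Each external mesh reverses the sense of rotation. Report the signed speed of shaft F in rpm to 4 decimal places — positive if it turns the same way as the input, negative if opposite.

-785.8230 rpm (opposite to input, |ω| = 785.8230 rpm)

Stage 1 [25T→86T]: ω = 2478.0000×25/86 = 720.3488 rpm, dir flips to −; running = −720.3488
Stage 2 [85T→85T]: ω = 720.3488×85/85 = 720.3488 rpm, dir flips to +; running = +720.3488
Stage 3 [83T→74T]: ω = 720.3488×83/74 = 807.9588 rpm, dir flips to −; running = −807.9588
Stage 4 [71T→73T]: ω = 807.9588×71/73 = 785.8230 rpm, dir flips to +; running = +785.8230
Stage 5 [56T→56T]: ω = 785.8230×56/56 = 785.8230 rpm, dir flips to −; running = −785.8230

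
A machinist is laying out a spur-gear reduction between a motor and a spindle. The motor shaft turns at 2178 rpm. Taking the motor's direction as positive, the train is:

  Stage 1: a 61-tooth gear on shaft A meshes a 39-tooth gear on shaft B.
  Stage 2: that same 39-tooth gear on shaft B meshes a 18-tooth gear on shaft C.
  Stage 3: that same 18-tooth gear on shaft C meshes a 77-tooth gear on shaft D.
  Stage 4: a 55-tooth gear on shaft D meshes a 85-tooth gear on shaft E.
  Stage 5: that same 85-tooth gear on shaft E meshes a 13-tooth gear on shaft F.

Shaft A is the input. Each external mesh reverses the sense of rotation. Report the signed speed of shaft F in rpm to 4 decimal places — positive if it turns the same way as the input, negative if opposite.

Stage 1 [61T→39T]: ω = 2178.0000×61/39 = 3406.6154 rpm, dir flips to −; running = −3406.6154
Stage 2 [39T→18T]: ω = 3406.6154×39/18 = 7381.0000 rpm, dir flips to +; running = +7381.0000
Stage 3 [18T→77T]: ω = 7381.0000×18/77 = 1725.4286 rpm, dir flips to −; running = −1725.4286
Stage 4 [55T→85T]: ω = 1725.4286×55/85 = 1116.4538 rpm, dir flips to +; running = +1116.4538
Stage 5 [85T→13T]: ω = 1116.4538×85/13 = 7299.8901 rpm, dir flips to −; running = −7299.8901

-7299.8901 rpm (opposite to input, |ω| = 7299.8901 rpm)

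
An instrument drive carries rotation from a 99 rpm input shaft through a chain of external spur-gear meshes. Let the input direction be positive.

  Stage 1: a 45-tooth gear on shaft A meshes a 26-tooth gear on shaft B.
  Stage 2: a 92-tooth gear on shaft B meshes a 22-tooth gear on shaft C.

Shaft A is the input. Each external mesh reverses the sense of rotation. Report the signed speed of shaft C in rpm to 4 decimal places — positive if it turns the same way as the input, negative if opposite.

Stage 1 [45T→26T]: ω = 99.0000×45/26 = 171.3462 rpm, dir flips to −; running = −171.3462
Stage 2 [92T→22T]: ω = 171.3462×92/22 = 716.5385 rpm, dir flips to +; running = +716.5385

+716.5385 rpm (same as input, |ω| = 716.5385 rpm)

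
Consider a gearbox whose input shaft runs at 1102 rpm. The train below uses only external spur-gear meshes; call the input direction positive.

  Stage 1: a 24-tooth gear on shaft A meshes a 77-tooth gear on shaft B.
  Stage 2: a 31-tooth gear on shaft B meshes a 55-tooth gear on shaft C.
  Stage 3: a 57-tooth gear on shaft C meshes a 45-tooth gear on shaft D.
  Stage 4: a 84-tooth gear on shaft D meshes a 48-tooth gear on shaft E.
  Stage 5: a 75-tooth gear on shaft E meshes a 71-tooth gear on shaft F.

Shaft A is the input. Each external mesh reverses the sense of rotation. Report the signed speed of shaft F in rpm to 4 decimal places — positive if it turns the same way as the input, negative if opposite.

-453.3195 rpm (opposite to input, |ω| = 453.3195 rpm)

Stage 1 [24T→77T]: ω = 1102.0000×24/77 = 343.4805 rpm, dir flips to −; running = −343.4805
Stage 2 [31T→55T]: ω = 343.4805×31/55 = 193.5981 rpm, dir flips to +; running = +193.5981
Stage 3 [57T→45T]: ω = 193.5981×57/45 = 245.2243 rpm, dir flips to −; running = −245.2243
Stage 4 [84T→48T]: ω = 245.2243×84/48 = 429.1425 rpm, dir flips to +; running = +429.1425
Stage 5 [75T→71T]: ω = 429.1425×75/71 = 453.3195 rpm, dir flips to −; running = −453.3195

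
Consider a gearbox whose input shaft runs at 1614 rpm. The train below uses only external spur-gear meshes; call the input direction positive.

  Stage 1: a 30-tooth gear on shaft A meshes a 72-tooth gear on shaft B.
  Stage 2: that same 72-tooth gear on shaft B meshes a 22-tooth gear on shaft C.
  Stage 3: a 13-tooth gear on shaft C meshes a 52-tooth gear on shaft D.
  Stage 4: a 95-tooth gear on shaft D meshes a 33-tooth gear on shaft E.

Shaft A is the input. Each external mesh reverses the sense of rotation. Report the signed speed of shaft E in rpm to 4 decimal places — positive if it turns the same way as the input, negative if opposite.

+1583.9876 rpm (same as input, |ω| = 1583.9876 rpm)

Stage 1 [30T→72T]: ω = 1614.0000×30/72 = 672.5000 rpm, dir flips to −; running = −672.5000
Stage 2 [72T→22T]: ω = 672.5000×72/22 = 2200.9091 rpm, dir flips to +; running = +2200.9091
Stage 3 [13T→52T]: ω = 2200.9091×13/52 = 550.2273 rpm, dir flips to −; running = −550.2273
Stage 4 [95T→33T]: ω = 550.2273×95/33 = 1583.9876 rpm, dir flips to +; running = +1583.9876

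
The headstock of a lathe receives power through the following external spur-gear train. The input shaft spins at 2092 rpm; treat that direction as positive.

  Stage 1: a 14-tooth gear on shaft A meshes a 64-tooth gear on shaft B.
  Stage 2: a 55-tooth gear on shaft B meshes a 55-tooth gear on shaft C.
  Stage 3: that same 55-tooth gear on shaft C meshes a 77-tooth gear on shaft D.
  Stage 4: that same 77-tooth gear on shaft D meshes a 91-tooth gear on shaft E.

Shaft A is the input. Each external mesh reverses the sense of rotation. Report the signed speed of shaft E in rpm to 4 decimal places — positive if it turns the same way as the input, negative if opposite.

Stage 1 [14T→64T]: ω = 2092.0000×14/64 = 457.6250 rpm, dir flips to −; running = −457.6250
Stage 2 [55T→55T]: ω = 457.6250×55/55 = 457.6250 rpm, dir flips to +; running = +457.6250
Stage 3 [55T→77T]: ω = 457.6250×55/77 = 326.8750 rpm, dir flips to −; running = −326.8750
Stage 4 [77T→91T]: ω = 326.8750×77/91 = 276.5865 rpm, dir flips to +; running = +276.5865

+276.5865 rpm (same as input, |ω| = 276.5865 rpm)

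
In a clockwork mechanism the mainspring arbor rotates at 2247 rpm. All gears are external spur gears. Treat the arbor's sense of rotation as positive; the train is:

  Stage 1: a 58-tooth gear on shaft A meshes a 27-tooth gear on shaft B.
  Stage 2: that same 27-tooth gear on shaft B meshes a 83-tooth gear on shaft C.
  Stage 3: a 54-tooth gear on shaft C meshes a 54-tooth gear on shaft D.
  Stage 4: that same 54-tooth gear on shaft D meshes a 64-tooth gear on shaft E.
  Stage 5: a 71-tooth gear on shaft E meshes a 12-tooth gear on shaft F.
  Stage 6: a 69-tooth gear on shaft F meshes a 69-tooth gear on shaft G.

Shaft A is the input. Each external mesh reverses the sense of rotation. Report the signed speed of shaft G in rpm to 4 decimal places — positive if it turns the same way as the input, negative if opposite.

Stage 1 [58T→27T]: ω = 2247.0000×58/27 = 4826.8889 rpm, dir flips to −; running = −4826.8889
Stage 2 [27T→83T]: ω = 4826.8889×27/83 = 1570.1928 rpm, dir flips to +; running = +1570.1928
Stage 3 [54T→54T]: ω = 1570.1928×54/54 = 1570.1928 rpm, dir flips to −; running = −1570.1928
Stage 4 [54T→64T]: ω = 1570.1928×54/64 = 1324.8502 rpm, dir flips to +; running = +1324.8502
Stage 5 [71T→12T]: ω = 1324.8502×71/12 = 7838.6967 rpm, dir flips to −; running = −7838.6967
Stage 6 [69T→69T]: ω = 7838.6967×69/69 = 7838.6967 rpm, dir flips to +; running = +7838.6967

+7838.6967 rpm (same as input, |ω| = 7838.6967 rpm)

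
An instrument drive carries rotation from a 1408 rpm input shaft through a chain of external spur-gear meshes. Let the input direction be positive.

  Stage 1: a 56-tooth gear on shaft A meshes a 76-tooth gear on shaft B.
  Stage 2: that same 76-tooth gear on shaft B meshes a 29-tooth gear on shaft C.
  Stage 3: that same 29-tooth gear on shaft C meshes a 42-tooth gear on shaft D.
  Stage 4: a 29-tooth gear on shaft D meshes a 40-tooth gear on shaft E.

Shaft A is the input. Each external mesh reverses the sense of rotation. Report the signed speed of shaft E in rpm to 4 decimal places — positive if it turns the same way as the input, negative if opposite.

Stage 1 [56T→76T]: ω = 1408.0000×56/76 = 1037.4737 rpm, dir flips to −; running = −1037.4737
Stage 2 [76T→29T]: ω = 1037.4737×76/29 = 2718.8966 rpm, dir flips to +; running = +2718.8966
Stage 3 [29T→42T]: ω = 2718.8966×29/42 = 1877.3333 rpm, dir flips to −; running = −1877.3333
Stage 4 [29T→40T]: ω = 1877.3333×29/40 = 1361.0667 rpm, dir flips to +; running = +1361.0667

+1361.0667 rpm (same as input, |ω| = 1361.0667 rpm)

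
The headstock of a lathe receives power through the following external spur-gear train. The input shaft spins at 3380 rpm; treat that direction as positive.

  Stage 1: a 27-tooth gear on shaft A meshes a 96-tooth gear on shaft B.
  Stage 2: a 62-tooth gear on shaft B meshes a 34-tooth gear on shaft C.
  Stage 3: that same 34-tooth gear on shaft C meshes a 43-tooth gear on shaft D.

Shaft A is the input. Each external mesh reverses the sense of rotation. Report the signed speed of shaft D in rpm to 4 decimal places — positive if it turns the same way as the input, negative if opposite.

-1370.6686 rpm (opposite to input, |ω| = 1370.6686 rpm)

Stage 1 [27T→96T]: ω = 3380.0000×27/96 = 950.6250 rpm, dir flips to −; running = −950.6250
Stage 2 [62T→34T]: ω = 950.6250×62/34 = 1733.4926 rpm, dir flips to +; running = +1733.4926
Stage 3 [34T→43T]: ω = 1733.4926×34/43 = 1370.6686 rpm, dir flips to −; running = −1370.6686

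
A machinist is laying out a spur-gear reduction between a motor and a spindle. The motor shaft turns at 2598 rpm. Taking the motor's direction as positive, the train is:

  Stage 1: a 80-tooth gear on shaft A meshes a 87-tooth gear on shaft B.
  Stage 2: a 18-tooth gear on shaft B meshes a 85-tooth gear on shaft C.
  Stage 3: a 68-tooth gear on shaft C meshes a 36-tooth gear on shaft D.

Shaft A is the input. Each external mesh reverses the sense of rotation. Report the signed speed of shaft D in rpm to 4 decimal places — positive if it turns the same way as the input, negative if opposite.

Stage 1 [80T→87T]: ω = 2598.0000×80/87 = 2388.9655 rpm, dir flips to −; running = −2388.9655
Stage 2 [18T→85T]: ω = 2388.9655×18/85 = 505.8986 rpm, dir flips to +; running = +505.8986
Stage 3 [68T→36T]: ω = 505.8986×68/36 = 955.5862 rpm, dir flips to −; running = −955.5862

-955.5862 rpm (opposite to input, |ω| = 955.5862 rpm)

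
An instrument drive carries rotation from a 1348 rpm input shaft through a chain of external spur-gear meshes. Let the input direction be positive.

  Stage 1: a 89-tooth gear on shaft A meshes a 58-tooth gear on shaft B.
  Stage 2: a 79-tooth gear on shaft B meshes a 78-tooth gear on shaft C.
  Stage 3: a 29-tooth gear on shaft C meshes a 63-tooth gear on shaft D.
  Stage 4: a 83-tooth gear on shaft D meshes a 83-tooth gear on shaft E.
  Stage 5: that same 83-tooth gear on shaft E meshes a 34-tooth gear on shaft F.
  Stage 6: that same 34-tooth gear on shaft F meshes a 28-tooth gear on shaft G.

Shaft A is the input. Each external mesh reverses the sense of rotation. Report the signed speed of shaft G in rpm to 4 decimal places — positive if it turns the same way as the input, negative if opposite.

Stage 1 [89T→58T]: ω = 1348.0000×89/58 = 2068.4828 rpm, dir flips to −; running = −2068.4828
Stage 2 [79T→78T]: ω = 2068.4828×79/78 = 2095.0018 rpm, dir flips to +; running = +2095.0018
Stage 3 [29T→63T]: ω = 2095.0018×29/63 = 964.3659 rpm, dir flips to −; running = −964.3659
Stage 4 [83T→83T]: ω = 964.3659×83/83 = 964.3659 rpm, dir flips to +; running = +964.3659
Stage 5 [83T→34T]: ω = 964.3659×83/34 = 2354.1873 rpm, dir flips to −; running = −2354.1873
Stage 6 [34T→28T]: ω = 2354.1873×34/28 = 2858.6560 rpm, dir flips to +; running = +2858.6560

+2858.6560 rpm (same as input, |ω| = 2858.6560 rpm)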